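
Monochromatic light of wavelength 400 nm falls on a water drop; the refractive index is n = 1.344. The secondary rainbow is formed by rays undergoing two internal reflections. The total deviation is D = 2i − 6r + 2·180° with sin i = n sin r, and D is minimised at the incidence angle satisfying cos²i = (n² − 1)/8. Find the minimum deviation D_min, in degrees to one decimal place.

233.7°

cos²i = (1.80634 − 1)/8 = 0.10079; i = arccos(0.31748) = 71.490°.
sin r = sin 71.490°/1.344 = 0.70555; r = 44.874°.
D_min = 2·71.490° − 6·44.874° + 360° = 233.733°.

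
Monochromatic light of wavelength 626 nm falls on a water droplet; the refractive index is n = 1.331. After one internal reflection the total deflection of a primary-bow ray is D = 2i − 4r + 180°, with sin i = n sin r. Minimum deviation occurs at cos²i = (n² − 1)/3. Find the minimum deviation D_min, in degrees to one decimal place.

cos²i = (1.77156 − 1)/3 = 0.25719; i = arccos(0.50714) = 59.527°.
sin r = sin 59.527°/1.331 = 0.64753; r = 40.356°.
D_min = 2·59.527° − 4·40.356° + 180° = 137.630°.

137.6°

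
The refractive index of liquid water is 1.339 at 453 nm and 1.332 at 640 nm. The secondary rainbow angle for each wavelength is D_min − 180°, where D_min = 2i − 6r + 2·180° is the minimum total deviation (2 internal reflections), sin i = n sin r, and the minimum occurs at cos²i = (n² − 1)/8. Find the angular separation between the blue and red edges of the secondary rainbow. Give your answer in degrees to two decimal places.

At 453 nm (n = 1.339): cos²i = 0.09912 → i = 71.650°, r = 45.141°, D_min = 232.451°, rainbow angle = 52.451°.
At 640 nm (n = 1.332): cos²i = 0.09678 → i = 71.875°, r = 45.520°, D_min = 230.628°, rainbow angle = 50.628°.
Angular width = |52.451° − 50.628°| = 1.823°.

1.82°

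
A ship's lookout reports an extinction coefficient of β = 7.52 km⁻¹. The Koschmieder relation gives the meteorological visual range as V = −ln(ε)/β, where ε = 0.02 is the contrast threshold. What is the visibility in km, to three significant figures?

V = −ln(0.02) / 7.52 = 3.912 / 7.52 = 0.5202 km.

0.520 km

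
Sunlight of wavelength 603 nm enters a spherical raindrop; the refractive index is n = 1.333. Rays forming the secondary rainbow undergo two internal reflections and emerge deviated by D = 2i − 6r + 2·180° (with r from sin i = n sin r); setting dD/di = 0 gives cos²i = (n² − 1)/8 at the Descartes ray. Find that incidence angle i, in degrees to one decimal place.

71.8°

cos²i = (1.333² − 1)/8 = (1.77689 − 1)/8 = 0.09711.
cos i = 0.31163, so i = 71.843°.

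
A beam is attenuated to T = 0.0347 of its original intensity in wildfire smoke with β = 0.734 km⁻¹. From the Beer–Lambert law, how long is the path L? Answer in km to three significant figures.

Beer–Lambert: T = exp(−βL) ⇒ L = −ln(T)/β = −ln(0.0347)/0.734 = 3.3610/0.734 = 4.579 km.

4.58 km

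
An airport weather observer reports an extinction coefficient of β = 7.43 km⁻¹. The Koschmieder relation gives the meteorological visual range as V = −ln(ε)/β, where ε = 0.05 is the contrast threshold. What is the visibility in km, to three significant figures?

V = −ln(0.05) / 7.43 = 2.996 / 7.43 = 0.4032 km.

0.403 km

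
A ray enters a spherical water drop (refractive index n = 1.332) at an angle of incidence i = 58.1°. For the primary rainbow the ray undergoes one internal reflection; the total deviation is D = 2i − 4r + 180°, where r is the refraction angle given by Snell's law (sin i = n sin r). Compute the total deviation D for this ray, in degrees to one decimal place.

sin r = sin 58.1° / 1.332 = 0.8490/1.332 = 0.6374; r = 39.60°.
D = 2·58.1° − 4·39.60° + 180° = 116.20° − 158.38° + 180° = 137.82°.

137.8°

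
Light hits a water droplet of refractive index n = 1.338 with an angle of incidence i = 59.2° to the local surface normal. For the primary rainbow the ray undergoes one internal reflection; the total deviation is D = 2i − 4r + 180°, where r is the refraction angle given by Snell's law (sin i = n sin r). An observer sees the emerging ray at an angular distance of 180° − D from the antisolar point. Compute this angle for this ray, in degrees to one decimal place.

41.4°

sin r = sin 59.2° / 1.338 = 0.8590/1.338 = 0.6420; r = 39.94°.
D = 2·59.2° − 4·39.94° + 180° = 118.40° − 159.76° + 180° = 138.64°.
Angle from antisolar point = 180° − D = 41.36°.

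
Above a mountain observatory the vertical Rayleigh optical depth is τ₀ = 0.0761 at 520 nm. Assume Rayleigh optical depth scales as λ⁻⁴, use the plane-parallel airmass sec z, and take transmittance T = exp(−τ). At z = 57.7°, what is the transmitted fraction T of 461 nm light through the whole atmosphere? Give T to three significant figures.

0.794

sec 57.7° = 1.8714.
τ = 0.0761 × (520/461)⁴ × 1.8714 = 0.0761 × 1.6189 × 1.8714 = 0.2306.
T = exp(−0.2306) = 0.7941.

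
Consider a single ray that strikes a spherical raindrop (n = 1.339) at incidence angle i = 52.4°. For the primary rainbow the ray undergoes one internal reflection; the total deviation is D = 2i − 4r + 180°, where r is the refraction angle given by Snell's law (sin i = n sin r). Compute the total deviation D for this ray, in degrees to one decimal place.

sin r = sin 52.4° / 1.339 = 0.7923/1.339 = 0.5917; r = 36.28°.
D = 2·52.4° − 4·36.28° + 180° = 104.80° − 145.11° + 180° = 139.69°.

139.7°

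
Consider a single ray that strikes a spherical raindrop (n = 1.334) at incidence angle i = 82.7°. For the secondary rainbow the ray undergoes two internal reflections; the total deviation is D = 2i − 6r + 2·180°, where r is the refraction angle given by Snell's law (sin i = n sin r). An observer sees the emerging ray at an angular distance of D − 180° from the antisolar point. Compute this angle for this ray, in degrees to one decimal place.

sin r = sin 82.7° / 1.334 = 0.9919/1.334 = 0.7435; r = 48.03°.
D = 2·82.7° − 6·48.03° + 2·180° = 165.40° − 288.21° + 360° = 237.19°.
Angle from antisolar point = D − 180° = 57.19°.

57.2°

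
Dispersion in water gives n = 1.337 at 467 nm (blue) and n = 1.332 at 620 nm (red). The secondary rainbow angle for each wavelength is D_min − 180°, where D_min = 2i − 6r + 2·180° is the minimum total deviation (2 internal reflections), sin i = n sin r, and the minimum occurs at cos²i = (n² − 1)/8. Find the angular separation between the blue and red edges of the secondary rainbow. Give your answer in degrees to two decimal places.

1.31°

At 467 nm (n = 1.337): cos²i = 0.09845 → i = 71.714°, r = 45.249°, D_min = 231.934°, rainbow angle = 51.934°.
At 620 nm (n = 1.332): cos²i = 0.09678 → i = 71.875°, r = 45.520°, D_min = 230.628°, rainbow angle = 50.628°.
Angular width = |51.934° − 50.628°| = 1.305°.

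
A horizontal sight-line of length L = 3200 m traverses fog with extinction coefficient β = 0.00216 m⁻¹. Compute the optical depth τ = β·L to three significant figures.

τ = β·L = 0.00216 × 3200 = 6.9120.

6.91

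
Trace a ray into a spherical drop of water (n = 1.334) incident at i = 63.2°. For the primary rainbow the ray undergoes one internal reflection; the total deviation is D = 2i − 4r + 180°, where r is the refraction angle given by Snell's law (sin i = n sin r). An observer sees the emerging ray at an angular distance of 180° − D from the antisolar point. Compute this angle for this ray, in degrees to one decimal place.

sin r = sin 63.2° / 1.334 = 0.8926/1.334 = 0.6691; r = 42.00°.
D = 2·63.2° − 4·42.00° + 180° = 126.40° − 167.99° + 180° = 138.41°.
Angle from antisolar point = 180° − D = 41.59°.

41.6°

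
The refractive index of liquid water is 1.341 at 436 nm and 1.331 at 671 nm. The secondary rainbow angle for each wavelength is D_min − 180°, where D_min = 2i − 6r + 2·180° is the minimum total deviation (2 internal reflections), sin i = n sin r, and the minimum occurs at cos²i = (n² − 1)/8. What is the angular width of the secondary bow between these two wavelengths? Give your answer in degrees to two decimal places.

2.60°

At 436 nm (n = 1.341): cos²i = 0.09979 → i = 71.586°, r = 45.034°, D_min = 232.966°, rainbow angle = 52.966°.
At 671 nm (n = 1.331): cos²i = 0.09645 → i = 71.907°, r = 45.575°, D_min = 230.365°, rainbow angle = 50.365°.
Angular width = |52.966° − 50.365°| = 2.601°.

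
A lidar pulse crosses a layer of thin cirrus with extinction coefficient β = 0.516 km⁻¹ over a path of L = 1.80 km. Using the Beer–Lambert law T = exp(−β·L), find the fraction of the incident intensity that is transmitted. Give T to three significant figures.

τ = β·L = 0.516 × 1.80 = 0.9288.
T = exp(−0.9288) = 0.3950.

0.395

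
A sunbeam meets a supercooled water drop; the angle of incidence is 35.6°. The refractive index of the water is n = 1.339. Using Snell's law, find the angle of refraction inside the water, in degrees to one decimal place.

Snell: sin θ_r = sin θ_i / n = sin 35.6° / 1.339 = 0.5821 / 1.339 = 0.4347.
θ_r = arcsin(0.4347) = 25.77°.

25.8°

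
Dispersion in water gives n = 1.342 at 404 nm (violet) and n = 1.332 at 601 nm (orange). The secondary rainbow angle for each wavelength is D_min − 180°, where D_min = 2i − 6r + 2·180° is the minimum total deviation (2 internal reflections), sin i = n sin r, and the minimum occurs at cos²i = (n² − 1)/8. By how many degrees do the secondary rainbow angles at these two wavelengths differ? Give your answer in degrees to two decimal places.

2.59°

At 404 nm (n = 1.342): cos²i = 0.10012 → i = 71.554°, r = 44.981°, D_min = 233.222°, rainbow angle = 53.222°.
At 601 nm (n = 1.332): cos²i = 0.09678 → i = 71.875°, r = 45.520°, D_min = 230.628°, rainbow angle = 50.628°.
Angular width = |53.222° − 50.628°| = 2.594°.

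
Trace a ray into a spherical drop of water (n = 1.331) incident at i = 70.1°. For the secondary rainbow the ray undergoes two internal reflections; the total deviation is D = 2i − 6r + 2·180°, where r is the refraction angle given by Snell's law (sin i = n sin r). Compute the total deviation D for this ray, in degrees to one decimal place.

230.5°

sin r = sin 70.1° / 1.331 = 0.9403/1.331 = 0.7065; r = 44.95°.
D = 2·70.1° − 6·44.95° + 2·180° = 140.20° − 269.68° + 360° = 230.52°.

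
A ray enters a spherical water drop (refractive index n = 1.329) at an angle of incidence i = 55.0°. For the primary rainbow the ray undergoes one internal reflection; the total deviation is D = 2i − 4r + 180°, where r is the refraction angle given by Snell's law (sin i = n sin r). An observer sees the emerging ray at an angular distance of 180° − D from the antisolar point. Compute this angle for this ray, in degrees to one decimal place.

sin r = sin 55.0° / 1.329 = 0.8192/1.329 = 0.6164; r = 38.05°.
D = 2·55.0° − 4·38.05° + 180° = 110.00° − 152.21° + 180° = 137.79°.
Angle from antisolar point = 180° − D = 42.21°.

42.2°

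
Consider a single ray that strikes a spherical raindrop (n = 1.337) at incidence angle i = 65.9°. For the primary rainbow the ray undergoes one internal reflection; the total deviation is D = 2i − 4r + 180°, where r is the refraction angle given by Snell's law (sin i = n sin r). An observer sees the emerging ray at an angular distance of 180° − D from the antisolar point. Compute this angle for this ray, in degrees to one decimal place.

40.4°

sin r = sin 65.9° / 1.337 = 0.9128/1.337 = 0.6827; r = 43.06°.
D = 2·65.9° − 4·43.06° + 180° = 131.80° − 172.24° + 180° = 139.56°.
Angle from antisolar point = 180° − D = 40.44°.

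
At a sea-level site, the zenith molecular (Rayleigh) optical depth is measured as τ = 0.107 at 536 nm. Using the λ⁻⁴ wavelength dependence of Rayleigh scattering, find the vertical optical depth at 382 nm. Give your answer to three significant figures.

0.415

τ(382 nm) = τ(536 nm) × (536/382)⁴ = 0.107 × (1.4031)⁴ = 0.107 × 3.8762 = 0.4148.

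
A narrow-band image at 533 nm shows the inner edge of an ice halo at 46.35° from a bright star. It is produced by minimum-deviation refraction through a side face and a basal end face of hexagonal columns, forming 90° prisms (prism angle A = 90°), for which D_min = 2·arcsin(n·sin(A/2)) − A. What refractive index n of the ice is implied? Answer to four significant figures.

1.313

Rearranging: n = sin((D_min + A)/2) / sin(A/2).
(D_min + A)/2 = (46.35° + 90°)/2 = 68.175°.
n = sin 68.175° / sin 45° = 0.9283 / 0.7071 = 1.3128.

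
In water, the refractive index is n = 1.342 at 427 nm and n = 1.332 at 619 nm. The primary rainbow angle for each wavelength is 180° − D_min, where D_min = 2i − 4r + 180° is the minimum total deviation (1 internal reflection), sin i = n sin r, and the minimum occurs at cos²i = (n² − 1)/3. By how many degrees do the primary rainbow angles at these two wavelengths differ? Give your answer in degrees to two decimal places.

At 427 nm (n = 1.342): cos²i = 0.26699 → i = 58.888°, r = 39.641°, D_min = 139.213°, rainbow angle = 40.787°.
At 619 nm (n = 1.332): cos²i = 0.25807 → i = 59.469°, r = 40.290°, D_min = 137.776°, rainbow angle = 42.224°.
Angular width = |40.787° − 42.224°| = 1.437°.

1.44°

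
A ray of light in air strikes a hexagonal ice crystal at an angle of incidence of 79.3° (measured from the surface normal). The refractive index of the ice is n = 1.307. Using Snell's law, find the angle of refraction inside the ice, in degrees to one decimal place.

48.7°

Snell: sin θ_r = sin θ_i / n = sin 79.3° / 1.307 = 0.9826 / 1.307 = 0.7518.
θ_r = arcsin(0.7518) = 48.75°.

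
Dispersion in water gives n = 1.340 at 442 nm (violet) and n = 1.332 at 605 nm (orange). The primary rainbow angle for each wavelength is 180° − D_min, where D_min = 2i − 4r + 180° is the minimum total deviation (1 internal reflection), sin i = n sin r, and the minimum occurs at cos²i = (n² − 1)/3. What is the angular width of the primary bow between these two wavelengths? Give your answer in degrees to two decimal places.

1.15°

At 442 nm (n = 1.340): cos²i = 0.26520 → i = 59.004°, r = 39.770°, D_min = 138.929°, rainbow angle = 41.071°.
At 605 nm (n = 1.332): cos²i = 0.25807 → i = 59.469°, r = 40.290°, D_min = 137.776°, rainbow angle = 42.224°.
Angular width = |41.071° − 42.224°| = 1.153°.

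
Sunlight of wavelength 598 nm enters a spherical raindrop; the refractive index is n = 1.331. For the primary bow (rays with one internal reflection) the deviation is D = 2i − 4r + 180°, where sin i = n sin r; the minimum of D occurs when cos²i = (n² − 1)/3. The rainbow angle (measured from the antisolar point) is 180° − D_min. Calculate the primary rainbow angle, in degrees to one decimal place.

42.4°

cos²i = (1.77156 − 1)/3 = 0.25719; i = arccos(0.50714) = 59.527°.
sin r = sin 59.527°/1.331 = 0.64753; r = 40.356°.
D_min = 2·59.527° − 4·40.356° + 180° = 137.630°.
Rainbow angle = 180° − D_min = 42.370°.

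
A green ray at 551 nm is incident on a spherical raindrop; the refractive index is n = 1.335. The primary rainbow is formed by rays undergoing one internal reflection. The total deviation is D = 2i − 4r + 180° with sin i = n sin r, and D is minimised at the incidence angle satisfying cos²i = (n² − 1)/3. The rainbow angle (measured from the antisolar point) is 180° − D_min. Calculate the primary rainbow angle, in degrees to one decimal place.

cos²i = (1.78222 − 1)/3 = 0.26074; i = arccos(0.51063) = 59.294°.
sin r = sin 59.294°/1.335 = 0.64405; r = 40.094°.
D_min = 2·59.294° − 4·40.094° + 180° = 138.212°.
Rainbow angle = 180° − D_min = 41.788°.

41.8°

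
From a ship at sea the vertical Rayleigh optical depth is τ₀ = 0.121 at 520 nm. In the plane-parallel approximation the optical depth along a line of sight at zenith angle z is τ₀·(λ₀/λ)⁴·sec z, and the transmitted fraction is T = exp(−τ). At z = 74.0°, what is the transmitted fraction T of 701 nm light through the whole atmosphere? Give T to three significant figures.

sec 74.0° = 3.6280.
τ = 0.121 × (520/701)⁴ × 3.6280 = 0.121 × 0.3028 × 3.6280 = 0.1329.
T = exp(−0.1329) = 0.8755.

0.876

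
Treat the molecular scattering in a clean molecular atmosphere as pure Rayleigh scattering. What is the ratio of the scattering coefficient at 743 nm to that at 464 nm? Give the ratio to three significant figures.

Rayleigh scattering ∝ λ⁻⁴, so the ratio of coefficients is the inverse fourth power of the wavelength ratio.
σ(743)/σ(464) = (464/743)⁴ = (0.6245)⁴ = 0.1521.

0.152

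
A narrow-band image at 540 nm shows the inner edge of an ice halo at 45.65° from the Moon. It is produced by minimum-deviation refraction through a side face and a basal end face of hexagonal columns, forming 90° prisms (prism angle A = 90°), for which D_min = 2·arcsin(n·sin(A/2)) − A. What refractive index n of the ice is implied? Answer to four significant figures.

1.310

Rearranging: n = sin((D_min + A)/2) / sin(A/2).
(D_min + A)/2 = (45.65° + 90°)/2 = 67.825°.
n = sin 67.825° / sin 45° = 0.9260 / 0.7071 = 1.3096.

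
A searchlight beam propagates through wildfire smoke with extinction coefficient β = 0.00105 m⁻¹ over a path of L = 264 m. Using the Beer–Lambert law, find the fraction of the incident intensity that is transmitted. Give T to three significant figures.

0.758

τ = β·L = 0.00105 × 264 = 0.2772.
T = exp(−0.2772) = 0.7579.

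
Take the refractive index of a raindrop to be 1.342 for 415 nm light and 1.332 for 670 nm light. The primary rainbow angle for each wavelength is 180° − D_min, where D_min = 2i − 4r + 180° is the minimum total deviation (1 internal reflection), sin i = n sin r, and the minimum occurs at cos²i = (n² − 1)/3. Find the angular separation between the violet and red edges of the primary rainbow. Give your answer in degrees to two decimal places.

1.44°

At 415 nm (n = 1.342): cos²i = 0.26699 → i = 58.888°, r = 39.641°, D_min = 139.213°, rainbow angle = 40.787°.
At 670 nm (n = 1.332): cos²i = 0.25807 → i = 59.469°, r = 40.290°, D_min = 137.776°, rainbow angle = 42.224°.
Angular width = |40.787° − 42.224°| = 1.437°.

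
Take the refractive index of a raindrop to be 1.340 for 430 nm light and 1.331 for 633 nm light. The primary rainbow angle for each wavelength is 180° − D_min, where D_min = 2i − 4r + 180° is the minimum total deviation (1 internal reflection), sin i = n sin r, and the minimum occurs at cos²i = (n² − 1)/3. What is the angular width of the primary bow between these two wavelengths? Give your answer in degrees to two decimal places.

At 430 nm (n = 1.340): cos²i = 0.26520 → i = 59.004°, r = 39.770°, D_min = 138.929°, rainbow angle = 41.071°.
At 633 nm (n = 1.331): cos²i = 0.25719 → i = 59.527°, r = 40.356°, D_min = 137.630°, rainbow angle = 42.370°.
Angular width = |41.071° − 42.370°| = 1.299°.

1.30°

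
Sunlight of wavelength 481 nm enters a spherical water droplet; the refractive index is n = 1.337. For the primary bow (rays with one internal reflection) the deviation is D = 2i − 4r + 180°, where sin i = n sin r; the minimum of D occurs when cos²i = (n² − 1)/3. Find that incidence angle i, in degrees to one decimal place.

cos²i = (1.337² − 1)/3 = (1.78757 − 1)/3 = 0.26252.
cos i = 0.51237, so i = 59.178°.

59.2°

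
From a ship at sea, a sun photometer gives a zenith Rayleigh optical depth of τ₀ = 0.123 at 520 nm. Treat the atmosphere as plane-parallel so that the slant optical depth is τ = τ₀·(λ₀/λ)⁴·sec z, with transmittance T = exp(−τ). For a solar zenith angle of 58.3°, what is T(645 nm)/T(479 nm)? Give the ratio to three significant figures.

Airmass: sec 58.3° = 1.9031.
τ(645 nm) = 0.123 × (520/645)⁴ × 1.9031 = 0.123 × 0.4224 × 1.9031 = 0.0989.
τ(479 nm) = 0.123 × (520/479)⁴ × 1.9031 = 0.123 × 1.3889 × 1.9031 = 0.3251.
T(645)/T(479) = exp(τ_B − τ_A) = exp(0.2262) = 1.2539.

1.25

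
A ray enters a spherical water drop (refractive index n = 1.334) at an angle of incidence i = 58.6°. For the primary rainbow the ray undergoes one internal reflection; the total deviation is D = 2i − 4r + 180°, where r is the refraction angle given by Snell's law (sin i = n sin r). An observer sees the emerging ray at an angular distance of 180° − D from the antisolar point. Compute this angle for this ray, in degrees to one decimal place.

41.9°

sin r = sin 58.6° / 1.334 = 0.8536/1.334 = 0.6398; r = 39.78°.
D = 2·58.6° − 4·39.78° + 180° = 117.20° − 159.12° + 180° = 138.08°.
Angle from antisolar point = 180° − D = 41.92°.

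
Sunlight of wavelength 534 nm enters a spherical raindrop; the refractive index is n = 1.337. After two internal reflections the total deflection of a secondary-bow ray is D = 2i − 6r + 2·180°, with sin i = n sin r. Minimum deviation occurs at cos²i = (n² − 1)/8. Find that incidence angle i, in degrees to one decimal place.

71.7°

cos²i = (1.337² − 1)/8 = (1.78757 − 1)/8 = 0.09845.
cos i = 0.31376, so i = 71.714°.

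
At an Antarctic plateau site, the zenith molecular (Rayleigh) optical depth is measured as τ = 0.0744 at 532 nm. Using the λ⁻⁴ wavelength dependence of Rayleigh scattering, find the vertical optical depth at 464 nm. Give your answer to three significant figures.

τ(464 nm) = τ(532 nm) × (532/464)⁴ = 0.0744 × (1.1466)⁴ = 0.0744 × 1.7281 = 0.1286.

0.129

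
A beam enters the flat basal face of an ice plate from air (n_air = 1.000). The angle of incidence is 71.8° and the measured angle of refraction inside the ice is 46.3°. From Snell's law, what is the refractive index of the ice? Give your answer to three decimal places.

1.314

n = sin θ_i / sin θ_r = sin 71.8° / sin 46.3° = 0.9500 / 0.7230 = 1.3140.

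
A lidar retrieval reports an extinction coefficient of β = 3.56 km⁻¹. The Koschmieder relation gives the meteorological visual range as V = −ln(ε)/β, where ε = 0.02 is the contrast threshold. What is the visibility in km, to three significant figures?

V = −ln(0.02) / 3.56 = 3.912 / 3.56 = 1.0989 km.

1.10 km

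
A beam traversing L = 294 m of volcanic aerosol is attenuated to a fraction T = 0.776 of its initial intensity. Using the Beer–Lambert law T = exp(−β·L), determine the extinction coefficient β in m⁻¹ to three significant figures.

0.000863 m⁻¹

Beer–Lambert: T = exp(−βL) ⇒ β = −ln(T)/L = −ln(0.776)/294 = 0.2536/294 = 0.0008626 m⁻¹.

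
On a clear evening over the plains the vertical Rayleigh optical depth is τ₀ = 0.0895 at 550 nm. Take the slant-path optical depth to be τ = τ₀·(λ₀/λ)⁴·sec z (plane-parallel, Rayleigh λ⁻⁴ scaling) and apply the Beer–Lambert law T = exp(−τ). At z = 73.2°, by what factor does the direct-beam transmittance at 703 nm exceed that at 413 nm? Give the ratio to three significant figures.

Airmass: sec 73.2° = 3.4598.
τ(703 nm) = 0.0895 × (550/703)⁴ × 3.4598 = 0.0895 × 0.3747 × 3.4598 = 0.1160.
τ(413 nm) = 0.0895 × (550/413)⁴ × 3.4598 = 0.0895 × 3.1452 × 3.4598 = 0.9739.
T(703)/T(413) = exp(τ_B − τ_A) = exp(0.8579) = 2.3582.

2.36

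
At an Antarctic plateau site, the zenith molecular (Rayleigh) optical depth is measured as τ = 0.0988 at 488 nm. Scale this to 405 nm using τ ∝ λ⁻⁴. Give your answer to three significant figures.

τ(405 nm) = τ(488 nm) × (488/405)⁴ = 0.0988 × (1.2049)⁴ = 0.0988 × 2.1079 = 0.2083.

0.208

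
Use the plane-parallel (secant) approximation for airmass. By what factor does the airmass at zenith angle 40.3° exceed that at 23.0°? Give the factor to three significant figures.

1.21

X(40.3°)/X(23.0°) = sec 40.3° / sec 23.0° = cos 23.0° / cos 40.3° = 0.9205/0.7627 = 1.2070.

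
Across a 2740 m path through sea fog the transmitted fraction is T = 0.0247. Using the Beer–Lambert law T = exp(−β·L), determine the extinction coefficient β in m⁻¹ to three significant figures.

Beer–Lambert: T = exp(−βL) ⇒ β = −ln(T)/L = −ln(0.0247)/2740 = 3.7010/2740 = 0.001351 m⁻¹.

0.00135 m⁻¹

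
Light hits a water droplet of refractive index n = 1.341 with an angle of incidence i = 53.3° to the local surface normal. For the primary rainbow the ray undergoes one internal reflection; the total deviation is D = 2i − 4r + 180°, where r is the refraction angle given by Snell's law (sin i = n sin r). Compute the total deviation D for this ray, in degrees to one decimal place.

139.7°

sin r = sin 53.3° / 1.341 = 0.8018/1.341 = 0.5979; r = 36.72°.
D = 2·53.3° − 4·36.72° + 180° = 106.60° − 146.88° + 180° = 139.72°.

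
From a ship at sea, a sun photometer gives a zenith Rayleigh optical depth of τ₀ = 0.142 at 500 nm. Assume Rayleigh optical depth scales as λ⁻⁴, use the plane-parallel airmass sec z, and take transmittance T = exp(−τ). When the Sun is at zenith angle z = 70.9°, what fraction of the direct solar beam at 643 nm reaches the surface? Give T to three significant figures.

sec 70.9° = 3.0561.
τ = 0.142 × (500/643)⁴ × 3.0561 = 0.142 × 0.3656 × 3.0561 = 0.1587.
T = exp(−0.1587) = 0.8533.

0.853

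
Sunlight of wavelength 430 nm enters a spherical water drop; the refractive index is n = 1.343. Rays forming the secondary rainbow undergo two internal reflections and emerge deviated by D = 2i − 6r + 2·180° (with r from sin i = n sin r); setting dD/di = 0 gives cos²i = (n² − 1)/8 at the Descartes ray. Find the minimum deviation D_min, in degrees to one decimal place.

233.5°

cos²i = (1.80365 − 1)/8 = 0.10046; i = arccos(0.31695) = 71.522°.
sin r = sin 71.522°/1.343 = 0.70621; r = 44.928°.
D_min = 2·71.522° − 6·44.928° + 360° = 233.478°.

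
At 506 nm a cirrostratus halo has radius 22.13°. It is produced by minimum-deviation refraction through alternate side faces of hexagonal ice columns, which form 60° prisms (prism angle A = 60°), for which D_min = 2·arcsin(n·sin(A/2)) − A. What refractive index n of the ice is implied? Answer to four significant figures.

1.314

Rearranging: n = sin((D_min + A)/2) / sin(A/2).
(D_min + A)/2 = (22.13° + 60°)/2 = 41.065°.
n = sin 41.065° / sin 30° = 0.6569 / 0.5000 = 1.3138.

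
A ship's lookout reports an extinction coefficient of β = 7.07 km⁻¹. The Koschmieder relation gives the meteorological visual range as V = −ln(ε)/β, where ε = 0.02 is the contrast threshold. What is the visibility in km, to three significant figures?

V = −ln(0.02) / 7.07 = 3.912 / 7.07 = 0.5533 km.

0.553 km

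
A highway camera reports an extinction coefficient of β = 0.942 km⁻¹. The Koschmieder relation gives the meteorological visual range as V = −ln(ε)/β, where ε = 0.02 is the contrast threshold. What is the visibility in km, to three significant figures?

4.15 km

V = −ln(0.02) / 0.942 = 3.912 / 0.942 = 4.1529 km.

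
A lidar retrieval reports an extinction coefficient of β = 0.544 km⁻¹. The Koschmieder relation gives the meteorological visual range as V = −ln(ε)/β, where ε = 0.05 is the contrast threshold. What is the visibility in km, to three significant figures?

5.51 km

V = −ln(0.05) / 0.544 = 2.996 / 0.544 = 5.5069 km.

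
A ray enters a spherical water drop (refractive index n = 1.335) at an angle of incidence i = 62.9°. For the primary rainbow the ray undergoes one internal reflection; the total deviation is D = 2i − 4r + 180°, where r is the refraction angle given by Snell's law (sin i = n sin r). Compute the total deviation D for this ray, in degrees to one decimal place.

sin r = sin 62.9° / 1.335 = 0.8902/1.335 = 0.6668; r = 41.82°.
D = 2·62.9° − 4·41.82° + 180° = 125.80° − 167.29° + 180° = 138.51°.

138.5°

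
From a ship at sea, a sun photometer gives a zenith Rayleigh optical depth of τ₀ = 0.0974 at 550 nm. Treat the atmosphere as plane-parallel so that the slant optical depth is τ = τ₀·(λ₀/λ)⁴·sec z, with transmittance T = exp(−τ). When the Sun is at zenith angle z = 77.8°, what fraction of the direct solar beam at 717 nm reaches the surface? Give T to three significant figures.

sec 77.8° = 4.7321.
τ = 0.0974 × (550/717)⁴ × 4.7321 = 0.0974 × 0.3462 × 4.7321 = 0.1596.
T = exp(−0.1596) = 0.8525.

0.853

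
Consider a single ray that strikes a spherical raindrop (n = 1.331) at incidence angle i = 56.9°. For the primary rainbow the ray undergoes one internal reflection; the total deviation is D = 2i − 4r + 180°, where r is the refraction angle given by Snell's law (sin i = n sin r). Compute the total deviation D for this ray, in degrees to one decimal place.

137.8°

sin r = sin 56.9° / 1.331 = 0.8377/1.331 = 0.6294; r = 39.01°.
D = 2·56.9° − 4·39.01° + 180° = 113.80° − 156.02° + 180° = 137.78°.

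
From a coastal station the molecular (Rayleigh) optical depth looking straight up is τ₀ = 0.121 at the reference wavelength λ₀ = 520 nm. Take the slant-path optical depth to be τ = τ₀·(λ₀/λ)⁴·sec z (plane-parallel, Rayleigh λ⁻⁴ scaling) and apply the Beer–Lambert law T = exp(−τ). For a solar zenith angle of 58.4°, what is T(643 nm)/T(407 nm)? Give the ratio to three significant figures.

Airmass: sec 58.4° = 1.9084.
τ(643 nm) = 0.121 × (520/643)⁴ × 1.9084 = 0.121 × 0.4277 × 1.9084 = 0.0988.
τ(407 nm) = 0.121 × (520/407)⁴ × 1.9084 = 0.121 × 2.6646 × 1.9084 = 0.6153.
T(643)/T(407) = exp(τ_B − τ_A) = exp(0.5165) = 1.6762.

1.68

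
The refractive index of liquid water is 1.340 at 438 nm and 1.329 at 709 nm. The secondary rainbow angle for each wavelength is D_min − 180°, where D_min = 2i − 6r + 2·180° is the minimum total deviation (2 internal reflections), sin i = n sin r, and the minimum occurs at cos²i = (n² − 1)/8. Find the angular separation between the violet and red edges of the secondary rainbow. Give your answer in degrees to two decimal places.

At 438 nm (n = 1.340): cos²i = 0.09945 → i = 71.618°, r = 45.088°, D_min = 232.709°, rainbow angle = 52.709°.
At 709 nm (n = 1.329): cos²i = 0.09578 → i = 71.972°, r = 45.685°, D_min = 229.837°, rainbow angle = 49.837°.
Angular width = |52.709° − 49.837°| = 2.872°.

2.87°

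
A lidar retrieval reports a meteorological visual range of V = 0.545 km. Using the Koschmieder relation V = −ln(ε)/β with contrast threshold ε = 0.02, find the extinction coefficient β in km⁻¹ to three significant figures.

β = −ln(0.02) / V = 3.912 / 0.545 = 7.1780 km⁻¹.

7.18 km⁻¹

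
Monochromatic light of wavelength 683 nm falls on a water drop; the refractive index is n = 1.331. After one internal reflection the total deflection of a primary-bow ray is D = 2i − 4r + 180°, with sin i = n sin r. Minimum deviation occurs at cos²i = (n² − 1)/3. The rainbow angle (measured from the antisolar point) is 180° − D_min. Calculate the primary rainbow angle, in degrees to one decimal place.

cos²i = (1.77156 − 1)/3 = 0.25719; i = arccos(0.50714) = 59.527°.
sin r = sin 59.527°/1.331 = 0.64753; r = 40.356°.
D_min = 2·59.527° − 4·40.356° + 180° = 137.630°.
Rainbow angle = 180° − D_min = 42.370°.

42.4°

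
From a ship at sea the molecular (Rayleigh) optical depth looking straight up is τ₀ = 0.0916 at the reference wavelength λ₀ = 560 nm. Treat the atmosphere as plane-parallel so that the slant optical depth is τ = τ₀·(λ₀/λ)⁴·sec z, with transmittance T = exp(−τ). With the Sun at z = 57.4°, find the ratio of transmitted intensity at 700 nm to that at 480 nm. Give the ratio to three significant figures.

1.28

Airmass: sec 57.4° = 1.8561.
τ(700 nm) = 0.0916 × (560/700)⁴ × 1.8561 = 0.0916 × 0.4096 × 1.8561 = 0.0696.
τ(480 nm) = 0.0916 × (560/480)⁴ × 1.8561 = 0.0916 × 1.8526 × 1.8561 = 0.3150.
T(700)/T(480) = exp(τ_B − τ_A) = exp(0.2453) = 1.2781.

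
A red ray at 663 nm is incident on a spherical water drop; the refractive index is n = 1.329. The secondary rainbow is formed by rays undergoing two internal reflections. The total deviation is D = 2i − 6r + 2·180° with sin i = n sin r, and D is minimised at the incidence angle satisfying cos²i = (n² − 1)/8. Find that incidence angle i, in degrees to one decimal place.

cos²i = (1.329² − 1)/8 = (1.76624 − 1)/8 = 0.09578.
cos i = 0.30948, so i = 71.972°.

72.0°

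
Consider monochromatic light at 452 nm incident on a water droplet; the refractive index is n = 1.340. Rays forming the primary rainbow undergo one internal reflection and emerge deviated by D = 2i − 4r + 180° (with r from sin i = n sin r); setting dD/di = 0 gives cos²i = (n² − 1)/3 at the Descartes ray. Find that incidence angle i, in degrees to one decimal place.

59.0°

cos²i = (1.340² − 1)/3 = (1.79560 − 1)/3 = 0.26520.
cos i = 0.51498, so i = 59.004°.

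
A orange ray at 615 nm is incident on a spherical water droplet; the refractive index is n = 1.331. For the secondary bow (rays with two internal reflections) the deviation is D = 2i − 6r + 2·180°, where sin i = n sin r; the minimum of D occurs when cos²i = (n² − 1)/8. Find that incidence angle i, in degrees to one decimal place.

71.9°

cos²i = (1.331² − 1)/8 = (1.77156 − 1)/8 = 0.09645.
cos i = 0.31056, so i = 71.907°.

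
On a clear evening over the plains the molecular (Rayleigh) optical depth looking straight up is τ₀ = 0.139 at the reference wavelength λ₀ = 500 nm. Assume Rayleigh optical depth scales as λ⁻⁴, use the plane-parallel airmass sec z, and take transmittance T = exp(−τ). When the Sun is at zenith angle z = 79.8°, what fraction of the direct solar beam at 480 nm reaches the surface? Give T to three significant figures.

sec 79.8° = 5.6470.
τ = 0.139 × (500/480)⁴ × 5.6470 = 0.139 × 1.1774 × 5.6470 = 0.9242.
T = exp(−0.9242) = 0.3969.

0.397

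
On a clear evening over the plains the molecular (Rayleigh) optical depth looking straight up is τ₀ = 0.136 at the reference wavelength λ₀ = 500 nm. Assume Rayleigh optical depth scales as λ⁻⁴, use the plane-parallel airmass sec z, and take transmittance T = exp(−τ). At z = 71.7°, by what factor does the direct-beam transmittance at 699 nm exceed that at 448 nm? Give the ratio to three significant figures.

Airmass: sec 71.7° = 3.1848.
τ(699 nm) = 0.136 × (500/699)⁴ × 3.1848 = 0.136 × 0.2618 × 3.1848 = 0.1134.
τ(448 nm) = 0.136 × (500/448)⁴ × 3.1848 = 0.136 × 1.5516 × 3.1848 = 0.6720.
T(699)/T(448) = exp(τ_B − τ_A) = exp(0.5586) = 1.7483.

1.75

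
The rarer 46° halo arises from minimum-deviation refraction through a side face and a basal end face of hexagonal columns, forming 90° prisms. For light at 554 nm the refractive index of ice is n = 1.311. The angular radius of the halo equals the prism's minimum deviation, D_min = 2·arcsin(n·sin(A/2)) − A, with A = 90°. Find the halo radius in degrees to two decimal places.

45.95°

n·sin(A/2) = 1.311 × sin 45° = 1.311 × 0.7071 = 0.9270.
D_min = 2·arcsin(0.9270) − 90° = 2 × 67.974° − 90° = 45.949°.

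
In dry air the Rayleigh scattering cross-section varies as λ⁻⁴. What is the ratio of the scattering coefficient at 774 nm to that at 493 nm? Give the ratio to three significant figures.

Rayleigh scattering ∝ λ⁻⁴, so the ratio of coefficients is the inverse fourth power of the wavelength ratio.
σ(774)/σ(493) = (493/774)⁴ = (0.6370)⁴ = 0.1646.

0.165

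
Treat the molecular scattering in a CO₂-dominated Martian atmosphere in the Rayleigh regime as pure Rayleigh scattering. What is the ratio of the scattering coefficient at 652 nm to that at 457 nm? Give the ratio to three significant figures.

0.241

Rayleigh scattering ∝ λ⁻⁴, so the ratio of coefficients is the inverse fourth power of the wavelength ratio.
σ(652)/σ(457) = (457/652)⁴ = (0.7009)⁴ = 0.2414.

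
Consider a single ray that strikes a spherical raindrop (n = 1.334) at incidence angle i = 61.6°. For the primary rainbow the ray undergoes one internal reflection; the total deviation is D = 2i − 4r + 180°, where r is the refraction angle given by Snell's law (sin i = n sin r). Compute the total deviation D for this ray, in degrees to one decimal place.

138.2°

sin r = sin 61.6° / 1.334 = 0.8796/1.334 = 0.6594; r = 41.25°.
D = 2·61.6° − 4·41.25° + 180° = 123.20° − 165.02° + 180° = 138.18°.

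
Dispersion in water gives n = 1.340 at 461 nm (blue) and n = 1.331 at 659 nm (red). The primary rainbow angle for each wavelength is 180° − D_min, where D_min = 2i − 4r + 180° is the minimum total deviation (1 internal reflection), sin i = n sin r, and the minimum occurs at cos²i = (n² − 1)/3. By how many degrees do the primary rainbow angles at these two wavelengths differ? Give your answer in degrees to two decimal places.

1.30°

At 461 nm (n = 1.340): cos²i = 0.26520 → i = 59.004°, r = 39.770°, D_min = 138.929°, rainbow angle = 41.071°.
At 659 nm (n = 1.331): cos²i = 0.25719 → i = 59.527°, r = 40.356°, D_min = 137.630°, rainbow angle = 42.370°.
Angular width = |41.071° − 42.370°| = 1.299°.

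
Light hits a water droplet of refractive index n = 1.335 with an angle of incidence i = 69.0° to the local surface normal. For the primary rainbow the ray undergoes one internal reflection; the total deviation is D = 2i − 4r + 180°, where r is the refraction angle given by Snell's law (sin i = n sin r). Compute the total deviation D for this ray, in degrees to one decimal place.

140.5°

sin r = sin 69.0° / 1.335 = 0.9336/1.335 = 0.6993; r = 44.37°.
D = 2·69.0° − 4·44.37° + 180° = 138.00° − 177.49° + 180° = 140.51°.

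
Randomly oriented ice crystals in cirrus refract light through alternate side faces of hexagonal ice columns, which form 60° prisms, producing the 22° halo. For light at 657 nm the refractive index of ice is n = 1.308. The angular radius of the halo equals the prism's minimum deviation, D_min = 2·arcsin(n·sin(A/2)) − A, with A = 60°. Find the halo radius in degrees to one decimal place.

21.7°

n·sin(A/2) = 1.308 × sin 30° = 1.308 × 0.5000 = 0.6540.
D_min = 2·arcsin(0.6540) − 60° = 2 × 40.844° − 60° = 21.688°.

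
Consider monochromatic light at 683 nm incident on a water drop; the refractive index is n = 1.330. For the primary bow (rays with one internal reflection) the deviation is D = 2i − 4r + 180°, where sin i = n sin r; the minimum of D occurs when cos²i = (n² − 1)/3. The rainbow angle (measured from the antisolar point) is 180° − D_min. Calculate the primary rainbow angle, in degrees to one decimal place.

cos²i = (1.76890 − 1)/3 = 0.25630; i = arccos(0.50626) = 59.585°.
sin r = sin 59.585°/1.330 = 0.64841; r = 40.422°.
D_min = 2·59.585° − 4·40.422° + 180° = 137.484°.
Rainbow angle = 180° − D_min = 42.516°.

42.5°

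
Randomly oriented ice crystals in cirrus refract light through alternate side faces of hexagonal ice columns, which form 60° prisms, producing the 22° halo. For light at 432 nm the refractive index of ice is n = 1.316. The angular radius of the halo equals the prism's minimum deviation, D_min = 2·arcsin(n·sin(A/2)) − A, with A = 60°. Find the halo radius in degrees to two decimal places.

n·sin(A/2) = 1.316 × sin 30° = 1.316 × 0.5000 = 0.6580.
D_min = 2·arcsin(0.6580) − 60° = 2 × 41.148° − 60° = 22.295°.

22.30°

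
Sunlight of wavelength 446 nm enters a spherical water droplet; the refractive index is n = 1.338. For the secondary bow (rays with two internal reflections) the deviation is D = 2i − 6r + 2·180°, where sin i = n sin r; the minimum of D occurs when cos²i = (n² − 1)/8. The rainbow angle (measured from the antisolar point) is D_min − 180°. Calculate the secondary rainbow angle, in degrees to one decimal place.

cos²i = (1.79024 − 1)/8 = 0.09878; i = arccos(0.31429) = 71.682°.
sin r = sin 71.682°/1.338 = 0.70951; r = 45.195°.
D_min = 2·71.682° − 6·45.195° + 360° = 232.193°.
Rainbow angle = D_min − 180° = 52.193°.

52.2°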